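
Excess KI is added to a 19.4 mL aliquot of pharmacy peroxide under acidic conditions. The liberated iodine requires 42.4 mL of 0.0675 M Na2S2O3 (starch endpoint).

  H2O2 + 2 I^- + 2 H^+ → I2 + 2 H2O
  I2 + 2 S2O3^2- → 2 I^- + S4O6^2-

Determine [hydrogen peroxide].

n(S2O3^2-) = 0.0424 × 0.0675 = 2.86 × 10^-3 mol
n(I2) = n(S2O3^2-)/2 = 1.43 × 10^-3 mol
n(H2O2) in the aliquot = 1.43 × 10^-3 mol (1:1 ratio)
[H2O2] = 1.43 × 10^-3 / 0.0194 = 0.0738 mol/L

0.0738 M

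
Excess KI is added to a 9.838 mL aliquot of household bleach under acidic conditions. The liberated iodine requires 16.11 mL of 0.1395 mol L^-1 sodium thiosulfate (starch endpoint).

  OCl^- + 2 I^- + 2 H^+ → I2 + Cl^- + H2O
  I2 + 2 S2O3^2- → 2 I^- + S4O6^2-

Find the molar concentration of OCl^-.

n(S2O3^2-) = 0.01611 × 0.1395 = 2.247 × 10^-3 mol
n(I2) = n(S2O3^2-)/2 = 1.124 × 10^-3 mol
n(OCl^-) in the aliquot = 1.124 × 10^-3 mol (1:1 ratio)
[OCl^-] = 1.124 × 10^-3 / 0.009838 = 0.1142 mol/L

0.1142 mol/L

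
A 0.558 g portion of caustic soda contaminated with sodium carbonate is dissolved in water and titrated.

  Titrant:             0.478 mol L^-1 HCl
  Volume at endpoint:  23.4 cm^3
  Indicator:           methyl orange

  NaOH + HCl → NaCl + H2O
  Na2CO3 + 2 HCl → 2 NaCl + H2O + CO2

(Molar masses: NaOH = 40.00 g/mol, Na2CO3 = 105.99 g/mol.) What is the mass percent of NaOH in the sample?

n(HCl) = 0.0234 × 0.478 = 0.0112 mol
Let x = n(NaOH), y = n(Na2CO3).
Titrant: 1x + 2y = 0.0112;  mass: 40.00x + 105.99y = 0.558
Solving, x = 2.67 × 10^-3 mol, y = 4.26 × 10^-3 mol
mass of NaOH = 2.67 × 10^-3 × 40.00 = 0.107 g
% NaOH = 0.107 / 0.558 × 100 = 19.2 %

19.2 %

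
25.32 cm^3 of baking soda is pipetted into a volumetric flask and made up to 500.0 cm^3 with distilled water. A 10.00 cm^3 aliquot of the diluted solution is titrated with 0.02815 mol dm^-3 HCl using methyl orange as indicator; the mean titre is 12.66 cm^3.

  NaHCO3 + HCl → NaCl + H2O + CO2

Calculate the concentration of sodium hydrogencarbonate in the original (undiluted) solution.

0.7037 mol/L

n(HCl) = 0.01266 × 0.02815 = 3.564 × 10^-4 mol
n(NaHCO3) in the aliquot = 3.564 × 10^-4 mol (1:1 ratio)
[NaHCO3]_dilute = 3.564 × 10^-4 / 0.01000 = 0.03564 mol/L
Dilution factor = 500.0 / 25.32 = 19.75
[NaHCO3]_stock = 0.03564 × 19.75 = 0.7037 mol/L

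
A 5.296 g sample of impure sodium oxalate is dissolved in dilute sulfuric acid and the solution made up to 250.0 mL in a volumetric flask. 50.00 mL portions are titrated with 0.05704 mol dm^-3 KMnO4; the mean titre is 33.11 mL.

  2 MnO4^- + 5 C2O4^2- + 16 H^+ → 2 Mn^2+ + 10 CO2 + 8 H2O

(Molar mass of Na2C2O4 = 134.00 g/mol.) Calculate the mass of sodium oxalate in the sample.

3.163 g

n(KMnO4) per titration = 0.03311 × 0.05704 = 1.889 × 10^-3 mol
From the 5:2 ratio, n(Na2C2O4) in each aliquot = 5/2 × 1.889 × 10^-3 = 4.721 × 10^-3 mol
n(Na2C2O4) in the whole flask = 4.721 × 10^-3 × 250.0/50.00 = 0.02361 mol
mass of Na2C2O4 = 0.02361 × 134.00 = 3.163 g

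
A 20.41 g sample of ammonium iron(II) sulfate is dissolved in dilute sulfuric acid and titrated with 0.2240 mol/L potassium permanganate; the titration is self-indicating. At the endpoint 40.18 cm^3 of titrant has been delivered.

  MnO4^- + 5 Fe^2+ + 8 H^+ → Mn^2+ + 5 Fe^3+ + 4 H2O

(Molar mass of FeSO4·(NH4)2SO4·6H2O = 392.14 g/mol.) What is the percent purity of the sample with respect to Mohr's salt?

86.46 %

n(KMnO4) = 0.04018 L × 0.2240 mol/L = 9.000 × 10^-3 mol
From the 5:1 ratio, n(FeSO4·(NH4)2SO4·6H2O) = 5/1 × 9.000 × 10^-3 = 0.04500 mol
mass of FeSO4·(NH4)2SO4·6H2O = 0.04500 × 392.14 g/mol = 17.65 g
% FeSO4·(NH4)2SO4·6H2O = 17.65 / 20.41 × 100 = 86.46 %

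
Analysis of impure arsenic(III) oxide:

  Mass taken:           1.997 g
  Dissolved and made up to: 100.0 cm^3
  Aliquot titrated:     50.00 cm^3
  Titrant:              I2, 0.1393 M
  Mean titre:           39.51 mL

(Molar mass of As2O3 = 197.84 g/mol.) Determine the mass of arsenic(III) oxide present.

As2O3 + 2 I2 + 2 H2O → As2O5 + 4 HI
n(I2) per titration = 0.03951 × 0.1393 = 5.504 × 10^-3 mol
From the 1:2 ratio, n(As2O3) in each aliquot = 1/2 × 5.504 × 10^-3 = 2.752 × 10^-3 mol
n(As2O3) in the whole flask = 2.752 × 10^-3 × 100.0/50.00 = 5.504 × 10^-3 mol
mass of As2O3 = 5.504 × 10^-3 × 197.84 = 1.089 g

1.089 g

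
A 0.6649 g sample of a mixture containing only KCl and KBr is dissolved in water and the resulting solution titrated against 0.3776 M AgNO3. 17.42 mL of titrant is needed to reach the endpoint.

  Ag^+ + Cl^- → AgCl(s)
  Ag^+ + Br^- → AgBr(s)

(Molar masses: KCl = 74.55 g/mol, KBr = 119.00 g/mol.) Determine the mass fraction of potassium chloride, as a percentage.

n(AgNO3) = 0.01742 × 0.3776 = 6.578 × 10^-3 mol
Let x = n(KCl), y = n(KBr).
Titrant: 1x + 1y = 6.578 × 10^-3;  mass: 74.55x + 119.00y = 0.6649
Solving, x = 2.651 × 10^-3 mol, y = 3.926 × 10^-3 mol
mass of KCl = 2.651 × 10^-3 × 74.55 = 0.1977 g
% KCl = 0.1977 / 0.6649 × 100 = 29.73 %

29.73 %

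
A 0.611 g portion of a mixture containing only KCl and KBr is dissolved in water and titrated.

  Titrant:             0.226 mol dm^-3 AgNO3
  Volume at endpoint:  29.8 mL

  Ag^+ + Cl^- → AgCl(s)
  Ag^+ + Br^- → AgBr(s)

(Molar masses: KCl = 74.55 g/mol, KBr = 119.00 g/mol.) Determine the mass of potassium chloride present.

n(AgNO3) = 0.0298 × 0.226 = 6.73 × 10^-3 mol
Let x = n(KCl), y = n(KBr).
Titrant: 1x + 1y = 6.73 × 10^-3;  mass: 74.55x + 119.00y = 0.611
Solving, x = 4.28 × 10^-3 mol, y = 2.45 × 10^-3 mol
mass of KCl = 4.28 × 10^-3 × 74.55 = 0.319 g

0.319 g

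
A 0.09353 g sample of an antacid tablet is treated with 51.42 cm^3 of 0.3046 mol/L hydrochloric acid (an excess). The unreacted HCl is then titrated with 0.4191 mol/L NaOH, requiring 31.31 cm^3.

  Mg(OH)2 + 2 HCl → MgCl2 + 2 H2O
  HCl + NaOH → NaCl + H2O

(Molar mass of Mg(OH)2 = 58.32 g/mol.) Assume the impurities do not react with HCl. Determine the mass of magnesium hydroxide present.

0.07408 g

n(HCl) added = 0.05142 × 0.3046 = 0.01566 mol
n(NaOH) used in back-titration = 0.03131 × 0.4191 = 0.01312 mol
n(HCl) left over = 0.01312 mol (1:1 ratio)
n(HCl) consumed by analyte = 0.01566 − 0.01312 = 2.541 × 10^-3 mol
From the 1:2 ratio, n(Mg(OH)2) = 1/2 × 2.541 × 10^-3 = 1.270 × 10^-3 mol
mass of Mg(OH)2 = 1.270 × 10^-3 × 58.32 = 0.07408 g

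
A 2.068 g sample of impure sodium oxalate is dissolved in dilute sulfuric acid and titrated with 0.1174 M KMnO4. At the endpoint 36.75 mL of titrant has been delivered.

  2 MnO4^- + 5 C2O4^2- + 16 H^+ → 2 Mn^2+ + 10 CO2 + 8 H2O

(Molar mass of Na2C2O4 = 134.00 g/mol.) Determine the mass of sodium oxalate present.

n(KMnO4) = 0.03675 L × 0.1174 mol/L = 4.314 × 10^-3 mol
From the 5:2 ratio, n(Na2C2O4) = 5/2 × 4.314 × 10^-3 = 0.01079 mol
mass of Na2C2O4 = 0.01079 × 134.00 g/mol = 1.445 g

1.445 g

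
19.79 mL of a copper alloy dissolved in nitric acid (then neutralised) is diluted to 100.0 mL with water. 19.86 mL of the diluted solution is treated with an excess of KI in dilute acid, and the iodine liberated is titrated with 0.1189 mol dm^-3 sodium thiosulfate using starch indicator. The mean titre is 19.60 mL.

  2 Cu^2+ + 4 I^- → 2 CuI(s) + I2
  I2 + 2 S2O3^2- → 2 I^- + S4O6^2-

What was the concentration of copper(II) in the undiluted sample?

0.5929 mol/L

n(S2O3^2-) = 0.01960 × 0.1189 = 2.330 × 10^-3 mol
n(I2) = n(S2O3^2-)/2 = 1.165 × 10^-3 mol
From the 2:1 ratio, n(Cu2+) in the aliquot = 2/1 × 1.165 × 10^-3 = 2.330 × 10^-3 mol
[Cu2+]_dilute = 2.330 × 10^-3 / 0.01986 = 0.1173 mol/L
[Cu2+]_original = 0.1173 × 100.0/19.79 = 0.5929 mol/L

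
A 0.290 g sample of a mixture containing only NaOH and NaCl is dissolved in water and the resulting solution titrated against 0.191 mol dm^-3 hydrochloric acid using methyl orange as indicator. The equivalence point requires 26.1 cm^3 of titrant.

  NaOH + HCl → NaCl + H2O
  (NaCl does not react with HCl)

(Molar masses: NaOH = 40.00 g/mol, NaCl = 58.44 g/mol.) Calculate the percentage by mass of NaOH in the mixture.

68.8 %

n(HCl) = 0.0261 × 0.191 = 4.99 × 10^-3 mol
Let x = n(NaOH), y = n(NaCl).
Titrant: 1x = 4.99 × 10^-3;  mass: 40.00x + 58.44y = 0.290
Solving, x = 4.99 × 10^-3 mol, y = 1.55 × 10^-3 mol
mass of NaOH = 4.99 × 10^-3 × 40.00 = 0.199 g
% NaOH = 0.199 / 0.290 × 100 = 68.8 %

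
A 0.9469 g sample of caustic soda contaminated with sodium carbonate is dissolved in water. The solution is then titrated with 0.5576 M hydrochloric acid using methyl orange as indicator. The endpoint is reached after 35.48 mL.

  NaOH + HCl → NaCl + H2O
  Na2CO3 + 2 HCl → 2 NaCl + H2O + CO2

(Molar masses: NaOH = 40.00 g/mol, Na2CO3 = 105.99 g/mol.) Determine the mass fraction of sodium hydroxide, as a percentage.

33.01 %

n(HCl) = 0.03548 × 0.5576 = 0.01978 mol
Let x = n(NaOH), y = n(Na2CO3).
Titrant: 1x + 2y = 0.01978;  mass: 40.00x + 105.99y = 0.9469
Solving, x = 7.813 × 10^-3 mol, y = 5.985 × 10^-3 mol
mass of NaOH = 7.813 × 10^-3 × 40.00 = 0.3125 g
% NaOH = 0.3125 / 0.9469 × 100 = 33.01 %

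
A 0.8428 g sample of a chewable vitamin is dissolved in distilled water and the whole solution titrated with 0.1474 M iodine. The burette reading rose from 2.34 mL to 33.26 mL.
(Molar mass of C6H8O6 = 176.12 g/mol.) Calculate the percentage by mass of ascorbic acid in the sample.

C6H8O6 + I2 → C6H6O6 + 2 HI
n(I2) = 0.03092 L × 0.1474 mol/L = 4.558 × 10^-3 mol
n(C6H8O6) = 4.558 × 10^-3 mol (1:1 ratio)
mass of C6H8O6 = 4.558 × 10^-3 × 176.12 g/mol = 0.8027 g
% C6H8O6 = 0.8027 / 0.8428 × 100 = 95.24 %

95.24 %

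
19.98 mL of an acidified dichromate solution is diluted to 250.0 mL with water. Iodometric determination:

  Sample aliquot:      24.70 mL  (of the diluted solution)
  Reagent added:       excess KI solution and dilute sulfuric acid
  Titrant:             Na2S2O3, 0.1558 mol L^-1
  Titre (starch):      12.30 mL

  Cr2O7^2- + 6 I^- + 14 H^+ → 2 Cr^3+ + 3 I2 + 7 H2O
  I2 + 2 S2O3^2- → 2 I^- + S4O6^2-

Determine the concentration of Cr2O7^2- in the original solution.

n(S2O3^2-) = 0.01230 × 0.1558 = 1.916 × 10^-3 mol
n(I2) = n(S2O3^2-)/2 = 9.582 × 10^-4 mol
From the 1:3 ratio, n(Cr2O7^2-) in the aliquot = 1/3 × 9.582 × 10^-4 = 3.194 × 10^-4 mol
[Cr2O7^2-]_dilute = 3.194 × 10^-4 / 0.02470 = 0.01293 mol/L
[Cr2O7^2-]_original = 0.01293 × 250.0/19.98 = 0.1618 mol/L

0.1618 mol/L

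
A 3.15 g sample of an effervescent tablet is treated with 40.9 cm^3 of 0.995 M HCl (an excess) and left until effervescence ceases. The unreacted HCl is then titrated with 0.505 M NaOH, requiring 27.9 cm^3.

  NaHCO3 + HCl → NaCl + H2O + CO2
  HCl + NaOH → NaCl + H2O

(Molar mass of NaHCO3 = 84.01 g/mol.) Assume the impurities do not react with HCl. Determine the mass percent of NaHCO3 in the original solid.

71.0 %

n(HCl) added = 0.0409 × 0.995 = 0.0407 mol
n(NaOH) used in back-titration = 0.0279 × 0.505 = 0.0141 mol
n(HCl) left over = 0.0141 mol (1:1 ratio)
n(HCl) consumed by analyte = 0.0407 − 0.0141 = 0.0266 mol
n(NaHCO3) = 0.0266 mol (1:1 ratio)
mass of NaHCO3 = 0.0266 × 84.01 = 2.24 g
% NaHCO3 = 2.24 / 3.15 × 100 = 71.0 %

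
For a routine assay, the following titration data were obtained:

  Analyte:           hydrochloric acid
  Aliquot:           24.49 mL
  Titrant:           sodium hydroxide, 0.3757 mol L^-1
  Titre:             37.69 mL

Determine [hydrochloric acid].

HCl + NaOH → NaCl + H2O
n(NaOH) = 0.03769 L × 0.3757 mol/L = 0.01416 mol
n(HCl) = 0.01416 mol (1:1 mole ratio)
[HCl] = 0.01416 mol / 0.02449 L = 0.5782 mol/L

0.5782 mol/L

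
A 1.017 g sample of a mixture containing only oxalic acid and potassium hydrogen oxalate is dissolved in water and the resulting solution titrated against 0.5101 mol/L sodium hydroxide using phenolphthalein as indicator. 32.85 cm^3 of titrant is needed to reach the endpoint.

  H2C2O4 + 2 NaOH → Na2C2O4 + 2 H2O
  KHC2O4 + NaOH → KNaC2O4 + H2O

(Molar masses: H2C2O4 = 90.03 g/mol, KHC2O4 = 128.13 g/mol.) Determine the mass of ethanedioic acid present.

n(NaOH) = 0.03285 × 0.5101 = 0.01676 mol
Let x = n(H2C2O4), y = n(KHC2O4).
Titrant: 2x + 1y = 0.01676;  mass: 90.03x + 128.13y = 1.017
Solving, x = 6.798 × 10^-3 mol, y = 3.161 × 10^-3 mol
mass of H2C2O4 = 6.798 × 10^-3 × 90.03 = 0.6120 g

0.6120 g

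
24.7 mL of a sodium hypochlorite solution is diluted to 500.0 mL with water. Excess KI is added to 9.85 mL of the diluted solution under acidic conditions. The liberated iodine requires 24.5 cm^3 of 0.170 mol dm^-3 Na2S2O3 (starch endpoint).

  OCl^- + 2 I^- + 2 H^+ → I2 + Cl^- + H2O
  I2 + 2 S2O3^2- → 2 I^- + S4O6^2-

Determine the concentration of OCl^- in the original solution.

n(S2O3^2-) = 0.0245 × 0.170 = 4.17 × 10^-3 mol
n(I2) = n(S2O3^2-)/2 = 2.08 × 10^-3 mol
n(OCl^-) in the aliquot = 2.08 × 10^-3 mol (1:1 ratio)
[OCl^-]_dilute = 2.08 × 10^-3 / 0.00985 = 0.211 mol/L
[OCl^-]_original = 0.211 × 500.0/24.7 = 4.28 mol/L

4.28 mol/L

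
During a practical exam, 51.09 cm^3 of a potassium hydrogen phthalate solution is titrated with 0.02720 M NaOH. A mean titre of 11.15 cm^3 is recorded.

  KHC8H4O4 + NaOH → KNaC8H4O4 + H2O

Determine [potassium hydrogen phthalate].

0.005936 M

n(NaOH) = 0.01115 L × 0.02720 mol/L = 3.033 × 10^-4 mol
n(KHC8H4O4) = 3.033 × 10^-4 mol (1:1 mole ratio)
[KHC8H4O4] = 3.033 × 10^-4 mol / 0.05109 L = 0.005936 mol/L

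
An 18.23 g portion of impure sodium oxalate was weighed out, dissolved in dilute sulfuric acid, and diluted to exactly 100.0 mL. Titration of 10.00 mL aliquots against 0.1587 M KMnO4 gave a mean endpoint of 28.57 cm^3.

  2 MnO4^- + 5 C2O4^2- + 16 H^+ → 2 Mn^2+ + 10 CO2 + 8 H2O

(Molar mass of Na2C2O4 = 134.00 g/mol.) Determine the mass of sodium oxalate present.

n(KMnO4) per titration = 0.02857 × 0.1587 = 4.534 × 10^-3 mol
From the 5:2 ratio, n(Na2C2O4) in each aliquot = 5/2 × 4.534 × 10^-3 = 0.01134 mol
n(Na2C2O4) in the whole flask = 0.01134 × 100.0/10.00 = 0.1134 mol
mass of Na2C2O4 = 0.1134 × 134.00 = 15.19 g

15.19 g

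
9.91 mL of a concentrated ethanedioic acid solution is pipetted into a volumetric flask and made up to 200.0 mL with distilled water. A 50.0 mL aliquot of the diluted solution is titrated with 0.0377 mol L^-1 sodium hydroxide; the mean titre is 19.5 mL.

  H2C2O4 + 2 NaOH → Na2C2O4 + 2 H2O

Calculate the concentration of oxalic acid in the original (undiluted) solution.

0.148 mol/L

n(NaOH) = 0.0195 × 0.0377 = 7.35 × 10^-4 mol
From the 1:2 ratio, n(H2C2O4) in the aliquot = 1/2 × 7.35 × 10^-4 = 3.68 × 10^-4 mol
[H2C2O4]_dilute = 3.68 × 10^-4 / 0.0500 = 0.00735 mol/L
Dilution factor = 200.0 / 9.91 = 20.18
[H2C2O4]_stock = 0.00735 × 20.18 = 0.148 mol/L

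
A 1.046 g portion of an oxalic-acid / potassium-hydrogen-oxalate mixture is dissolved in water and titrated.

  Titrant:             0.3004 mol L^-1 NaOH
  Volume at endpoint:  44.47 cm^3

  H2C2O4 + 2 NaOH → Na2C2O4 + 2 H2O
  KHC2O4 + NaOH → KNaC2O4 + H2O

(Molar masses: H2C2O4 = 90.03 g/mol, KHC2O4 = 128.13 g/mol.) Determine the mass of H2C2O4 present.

0.3605 g

n(NaOH) = 0.04447 × 0.3004 = 0.01336 mol
Let x = n(H2C2O4), y = n(KHC2O4).
Titrant: 2x + 1y = 0.01336;  mass: 90.03x + 128.13y = 1.046
Solving, x = 4.004 × 10^-3 mol, y = 5.350 × 10^-3 mol
mass of H2C2O4 = 4.004 × 10^-3 × 90.03 = 0.3605 g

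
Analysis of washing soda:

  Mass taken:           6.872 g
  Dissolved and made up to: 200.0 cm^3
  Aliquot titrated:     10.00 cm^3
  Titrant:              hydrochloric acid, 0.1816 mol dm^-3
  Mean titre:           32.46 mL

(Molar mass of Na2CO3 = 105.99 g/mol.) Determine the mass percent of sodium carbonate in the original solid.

Na2CO3 + 2 HCl → 2 NaCl + H2O + CO2
n(HCl) per titration = 0.03246 × 0.1816 = 5.895 × 10^-3 mol
From the 1:2 ratio, n(Na2CO3) in each aliquot = 1/2 × 5.895 × 10^-3 = 2.947 × 10^-3 mol
n(Na2CO3) in the whole flask = 2.947 × 10^-3 × 200.0/10.00 = 0.05895 mol
mass of Na2CO3 = 0.05895 × 105.99 = 6.248 g
% Na2CO3 = 6.248 / 6.872 × 100 = 90.92 %

90.92 %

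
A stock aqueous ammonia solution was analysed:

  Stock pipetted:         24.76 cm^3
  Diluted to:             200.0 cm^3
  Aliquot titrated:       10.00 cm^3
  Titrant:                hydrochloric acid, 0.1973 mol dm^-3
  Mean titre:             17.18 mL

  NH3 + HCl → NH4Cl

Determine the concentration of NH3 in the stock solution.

n(HCl) = 0.01718 × 0.1973 = 3.390 × 10^-3 mol
n(NH3) in the aliquot = 3.390 × 10^-3 mol (1:1 ratio)
[NH3]_dilute = 3.390 × 10^-3 / 0.01000 = 0.3390 mol/L
Dilution factor = 200.0 / 24.76 = 8.078
[NH3]_stock = 0.3390 × 8.078 = 2.738 mol/L

2.738 mol/L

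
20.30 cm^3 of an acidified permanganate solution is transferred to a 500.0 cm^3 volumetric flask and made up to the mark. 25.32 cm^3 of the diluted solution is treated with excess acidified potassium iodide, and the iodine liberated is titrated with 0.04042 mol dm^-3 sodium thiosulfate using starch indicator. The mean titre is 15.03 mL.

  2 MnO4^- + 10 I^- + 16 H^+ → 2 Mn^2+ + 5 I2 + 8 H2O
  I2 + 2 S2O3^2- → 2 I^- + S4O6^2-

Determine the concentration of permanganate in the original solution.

0.1182 mol/L

n(S2O3^2-) = 0.01503 × 0.04042 = 6.075 × 10^-4 mol
n(I2) = n(S2O3^2-)/2 = 3.038 × 10^-4 mol
From the 2:5 ratio, n(MnO4^-) in the aliquot = 2/5 × 3.038 × 10^-4 = 1.215 × 10^-4 mol
[MnO4^-]_dilute = 1.215 × 10^-4 / 0.02532 = 0.004799 mol/L
[MnO4^-]_original = 0.004799 × 500.0/20.30 = 0.1182 mol/L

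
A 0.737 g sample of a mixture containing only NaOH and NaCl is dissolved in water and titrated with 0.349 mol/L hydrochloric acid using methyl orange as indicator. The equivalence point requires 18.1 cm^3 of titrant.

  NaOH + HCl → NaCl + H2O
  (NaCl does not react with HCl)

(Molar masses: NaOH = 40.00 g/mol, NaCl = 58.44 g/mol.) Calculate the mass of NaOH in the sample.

0.253 g

n(HCl) = 0.0181 × 0.349 = 6.32 × 10^-3 mol
Let x = n(NaOH), y = n(NaCl).
Titrant: 1x = 6.32 × 10^-3;  mass: 40.00x + 58.44y = 0.737
Solving, x = 6.32 × 10^-3 mol, y = 8.29 × 10^-3 mol
mass of NaOH = 6.32 × 10^-3 × 40.00 = 0.253 g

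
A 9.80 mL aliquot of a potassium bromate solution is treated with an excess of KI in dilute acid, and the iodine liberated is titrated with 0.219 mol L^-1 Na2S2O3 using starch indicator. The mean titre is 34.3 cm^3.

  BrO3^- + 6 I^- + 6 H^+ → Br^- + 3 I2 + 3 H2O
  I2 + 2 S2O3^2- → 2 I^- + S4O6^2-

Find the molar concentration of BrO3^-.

n(S2O3^2-) = 0.0343 × 0.219 = 7.51 × 10^-3 mol
n(I2) = n(S2O3^2-)/2 = 3.76 × 10^-3 mol
From the 1:3 ratio, n(BrO3^-) in the aliquot = 1/3 × 3.76 × 10^-3 = 1.25 × 10^-3 mol
[BrO3^-] = 1.25 × 10^-3 / 0.00980 = 0.128 mol/L

0.128 mol/L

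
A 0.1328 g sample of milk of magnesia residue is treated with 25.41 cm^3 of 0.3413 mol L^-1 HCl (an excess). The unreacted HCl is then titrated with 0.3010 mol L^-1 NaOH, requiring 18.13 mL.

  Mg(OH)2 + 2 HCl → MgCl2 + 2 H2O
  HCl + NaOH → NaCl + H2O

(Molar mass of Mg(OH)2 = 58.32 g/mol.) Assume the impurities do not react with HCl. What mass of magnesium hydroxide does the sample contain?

0.09376 g

n(HCl) added = 0.02541 × 0.3413 = 8.672 × 10^-3 mol
n(NaOH) used in back-titration = 0.01813 × 0.3010 = 5.457 × 10^-3 mol
n(HCl) left over = 5.457 × 10^-3 mol (1:1 ratio)
n(HCl) consumed by analyte = 8.672 × 10^-3 − 5.457 × 10^-3 = 3.215 × 10^-3 mol
From the 1:2 ratio, n(Mg(OH)2) = 1/2 × 3.215 × 10^-3 = 1.608 × 10^-3 mol
mass of Mg(OH)2 = 1.608 × 10^-3 × 58.32 = 0.09376 g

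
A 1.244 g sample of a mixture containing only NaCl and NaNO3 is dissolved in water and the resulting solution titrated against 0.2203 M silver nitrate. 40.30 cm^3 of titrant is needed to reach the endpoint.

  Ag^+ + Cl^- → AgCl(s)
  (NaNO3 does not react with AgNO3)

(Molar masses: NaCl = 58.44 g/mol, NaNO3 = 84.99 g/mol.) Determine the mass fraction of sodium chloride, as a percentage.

41.71 %

n(AgNO3) = 0.04030 × 0.2203 = 8.878 × 10^-3 mol
Let x = n(NaCl), y = n(NaNO3).
Titrant: 1x = 8.878 × 10^-3;  mass: 58.44x + 84.99y = 1.244
Solving, x = 8.878 × 10^-3 mol, y = 8.532 × 10^-3 mol
mass of NaCl = 8.878 × 10^-3 × 58.44 = 0.5188 g
% NaCl = 0.5188 / 1.244 × 100 = 41.71 %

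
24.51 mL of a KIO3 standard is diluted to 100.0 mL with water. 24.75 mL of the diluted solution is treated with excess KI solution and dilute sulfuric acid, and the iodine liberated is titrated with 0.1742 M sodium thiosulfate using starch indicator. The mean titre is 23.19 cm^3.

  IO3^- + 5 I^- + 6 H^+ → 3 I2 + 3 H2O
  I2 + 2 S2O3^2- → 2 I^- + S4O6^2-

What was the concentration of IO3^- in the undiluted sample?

0.1110 M

n(S2O3^2-) = 0.02319 × 0.1742 = 4.040 × 10^-3 mol
n(I2) = n(S2O3^2-)/2 = 2.020 × 10^-3 mol
From the 1:3 ratio, n(IO3^-) in the aliquot = 1/3 × 2.020 × 10^-3 = 6.733 × 10^-4 mol
[IO3^-]_dilute = 6.733 × 10^-4 / 0.02475 = 0.02720 mol/L
[IO3^-]_original = 0.02720 × 100.0/24.51 = 0.1110 mol/L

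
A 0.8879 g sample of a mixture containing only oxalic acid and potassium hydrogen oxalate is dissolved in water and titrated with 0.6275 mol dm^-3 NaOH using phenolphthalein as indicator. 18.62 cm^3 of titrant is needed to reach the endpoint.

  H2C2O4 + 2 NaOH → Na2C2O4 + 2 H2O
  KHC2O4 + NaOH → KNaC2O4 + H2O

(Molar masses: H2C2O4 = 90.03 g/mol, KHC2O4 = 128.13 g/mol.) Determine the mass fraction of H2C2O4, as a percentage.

n(NaOH) = 0.01862 × 0.6275 = 0.01168 mol
Let x = n(H2C2O4), y = n(KHC2O4).
Titrant: 2x + 1y = 0.01168;  mass: 90.03x + 128.13y = 0.8879
Solving, x = 3.665 × 10^-3 mol, y = 4.355 × 10^-3 mol
mass of H2C2O4 = 3.665 × 10^-3 × 90.03 = 0.3299 g
% H2C2O4 = 0.3299 / 0.8879 × 100 = 37.16 %

37.16 %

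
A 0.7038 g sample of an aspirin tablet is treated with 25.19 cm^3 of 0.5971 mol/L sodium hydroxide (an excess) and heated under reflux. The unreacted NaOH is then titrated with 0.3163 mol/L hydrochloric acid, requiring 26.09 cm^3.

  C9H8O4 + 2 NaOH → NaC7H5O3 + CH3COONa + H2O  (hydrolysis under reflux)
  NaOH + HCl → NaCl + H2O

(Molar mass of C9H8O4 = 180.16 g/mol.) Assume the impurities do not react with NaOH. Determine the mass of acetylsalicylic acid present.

n(NaOH) added = 0.02519 × 0.5971 = 0.01504 mol
n(HCl) used in back-titration = 0.02609 × 0.3163 = 8.252 × 10^-3 mol
n(NaOH) left over = 8.252 × 10^-3 mol (1:1 ratio)
n(NaOH) consumed by analyte = 0.01504 − 8.252 × 10^-3 = 6.789 × 10^-3 mol
From the 1:2 ratio, n(C9H8O4) = 1/2 × 6.789 × 10^-3 = 3.394 × 10^-3 mol
mass of C9H8O4 = 3.394 × 10^-3 × 180.16 = 0.6115 g

0.6115 g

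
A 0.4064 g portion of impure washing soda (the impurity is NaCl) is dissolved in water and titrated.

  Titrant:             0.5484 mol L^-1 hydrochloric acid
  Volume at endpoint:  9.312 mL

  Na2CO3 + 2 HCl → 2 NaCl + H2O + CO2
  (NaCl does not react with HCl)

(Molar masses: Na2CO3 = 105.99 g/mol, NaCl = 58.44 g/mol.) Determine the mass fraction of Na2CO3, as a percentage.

66.59 %

n(HCl) = 0.009312 × 0.5484 = 5.107 × 10^-3 mol
Let x = n(Na2CO3), y = n(NaCl).
Titrant: 2x = 5.107 × 10^-3;  mass: 105.99x + 58.44y = 0.4064
Solving, x = 2.553 × 10^-3 mol, y = 2.323 × 10^-3 mol
mass of Na2CO3 = 2.553 × 10^-3 × 105.99 = 0.2706 g
% Na2CO3 = 0.2706 / 0.4064 × 100 = 66.59 %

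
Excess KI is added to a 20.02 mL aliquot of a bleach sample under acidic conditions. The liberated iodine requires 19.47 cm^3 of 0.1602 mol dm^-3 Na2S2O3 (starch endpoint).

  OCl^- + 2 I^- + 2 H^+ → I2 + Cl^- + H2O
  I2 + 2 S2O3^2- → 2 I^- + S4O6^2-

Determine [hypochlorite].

n(S2O3^2-) = 0.01947 × 0.1602 = 3.119 × 10^-3 mol
n(I2) = n(S2O3^2-)/2 = 1.560 × 10^-3 mol
n(OCl^-) in the aliquot = 1.560 × 10^-3 mol (1:1 ratio)
[OCl^-] = 1.560 × 10^-3 / 0.02002 = 0.07790 mol/L

0.07790 mol/L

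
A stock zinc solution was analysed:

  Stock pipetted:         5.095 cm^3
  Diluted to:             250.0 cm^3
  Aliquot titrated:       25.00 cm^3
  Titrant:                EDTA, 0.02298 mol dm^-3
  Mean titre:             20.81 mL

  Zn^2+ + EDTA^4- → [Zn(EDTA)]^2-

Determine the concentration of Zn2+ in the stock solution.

n(EDTA) = 0.02081 × 0.02298 = 4.782 × 10^-4 mol
n(Zn2+) in the aliquot = 4.782 × 10^-4 mol (1:1 ratio)
[Zn2+]_dilute = 4.782 × 10^-4 / 0.02500 = 0.01913 mol/L
Dilution factor = 250.0 / 5.095 = 49.07
[Zn2+]_stock = 0.01913 × 49.07 = 0.9386 mol/L

0.9386 mol/L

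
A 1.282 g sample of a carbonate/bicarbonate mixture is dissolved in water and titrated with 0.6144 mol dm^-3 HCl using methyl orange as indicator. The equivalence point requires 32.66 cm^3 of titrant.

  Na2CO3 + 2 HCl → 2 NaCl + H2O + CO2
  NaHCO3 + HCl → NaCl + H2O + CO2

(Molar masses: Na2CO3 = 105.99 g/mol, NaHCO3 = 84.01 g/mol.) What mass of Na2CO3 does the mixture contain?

n(HCl) = 0.03266 × 0.6144 = 0.02007 mol
Let x = n(Na2CO3), y = n(NaHCO3).
Titrant: 2x + 1y = 0.02007;  mass: 105.99x + 84.01y = 1.282
Solving, x = 6.509 × 10^-3 mol, y = 7.048 × 10^-3 mol
mass of Na2CO3 = 6.509 × 10^-3 × 105.99 = 0.6899 g

0.6899 g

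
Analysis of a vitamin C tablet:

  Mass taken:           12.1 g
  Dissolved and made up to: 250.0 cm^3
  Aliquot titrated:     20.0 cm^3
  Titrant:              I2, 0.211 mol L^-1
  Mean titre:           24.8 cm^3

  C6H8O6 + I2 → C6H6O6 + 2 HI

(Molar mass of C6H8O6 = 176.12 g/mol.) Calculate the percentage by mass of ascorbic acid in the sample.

95.2 %

n(I2) per titration = 0.0248 × 0.211 = 5.23 × 10^-3 mol
n(C6H8O6) in each aliquot = 5.23 × 10^-3 mol (1:1 ratio)
n(C6H8O6) in the whole flask = 5.23 × 10^-3 × 250.0/20.0 = 0.0654 mol
mass of C6H8O6 = 0.0654 × 176.12 = 11.5 g
% C6H8O6 = 11.5 / 12.1 × 100 = 95.2 %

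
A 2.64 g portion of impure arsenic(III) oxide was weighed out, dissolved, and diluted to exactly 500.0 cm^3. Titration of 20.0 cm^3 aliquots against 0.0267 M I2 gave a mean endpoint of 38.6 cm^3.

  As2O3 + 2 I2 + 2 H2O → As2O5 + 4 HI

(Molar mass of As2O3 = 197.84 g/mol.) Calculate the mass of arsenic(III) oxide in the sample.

2.55 g

n(I2) per titration = 0.0386 × 0.0267 = 1.03 × 10^-3 mol
From the 1:2 ratio, n(As2O3) in each aliquot = 1/2 × 1.03 × 10^-3 = 5.15 × 10^-4 mol
n(As2O3) in the whole flask = 5.15 × 10^-4 × 500.0/20.0 = 0.0129 mol
mass of As2O3 = 0.0129 × 197.84 = 2.55 g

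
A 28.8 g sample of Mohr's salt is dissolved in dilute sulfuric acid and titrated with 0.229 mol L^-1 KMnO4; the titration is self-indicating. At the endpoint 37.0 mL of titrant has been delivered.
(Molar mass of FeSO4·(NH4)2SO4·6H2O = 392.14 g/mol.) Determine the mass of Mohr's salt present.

16.6 g

MnO4^- + 5 Fe^2+ + 8 H^+ → Mn^2+ + 5 Fe^3+ + 4 H2O
n(KMnO4) = 0.0370 L × 0.229 mol/L = 8.47 × 10^-3 mol
From the 5:1 ratio, n(FeSO4·(NH4)2SO4·6H2O) = 5/1 × 8.47 × 10^-3 = 0.0424 mol
mass of FeSO4·(NH4)2SO4·6H2O = 0.0424 × 392.14 g/mol = 16.6 g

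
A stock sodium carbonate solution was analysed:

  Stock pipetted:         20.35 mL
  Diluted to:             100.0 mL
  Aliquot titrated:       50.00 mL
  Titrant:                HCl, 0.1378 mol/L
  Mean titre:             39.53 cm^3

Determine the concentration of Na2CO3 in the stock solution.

0.2677 mol/L

Na2CO3 + 2 HCl → 2 NaCl + H2O + CO2
n(HCl) = 0.03953 × 0.1378 = 5.447 × 10^-3 mol
From the 1:2 ratio, n(Na2CO3) in the aliquot = 1/2 × 5.447 × 10^-3 = 2.724 × 10^-3 mol
[Na2CO3]_dilute = 2.724 × 10^-3 / 0.05000 = 0.05447 mol/L
Dilution factor = 100.0 / 20.35 = 4.914
[Na2CO3]_stock = 0.05447 × 4.914 = 0.2677 mol/L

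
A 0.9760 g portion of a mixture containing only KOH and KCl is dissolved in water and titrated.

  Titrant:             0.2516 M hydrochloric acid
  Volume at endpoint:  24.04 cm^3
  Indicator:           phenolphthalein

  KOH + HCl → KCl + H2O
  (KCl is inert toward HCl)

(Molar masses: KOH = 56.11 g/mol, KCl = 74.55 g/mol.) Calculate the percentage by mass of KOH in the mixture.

34.77 %

n(HCl) = 0.02404 × 0.2516 = 6.048 × 10^-3 mol
Let x = n(KOH), y = n(KCl).
Titrant: 1x = 6.048 × 10^-3;  mass: 56.11x + 74.55y = 0.9760
Solving, x = 6.048 × 10^-3 mol, y = 8.540 × 10^-3 mol
mass of KOH = 6.048 × 10^-3 × 56.11 = 0.3394 g
% KOH = 0.3394 / 0.9760 × 100 = 34.77 %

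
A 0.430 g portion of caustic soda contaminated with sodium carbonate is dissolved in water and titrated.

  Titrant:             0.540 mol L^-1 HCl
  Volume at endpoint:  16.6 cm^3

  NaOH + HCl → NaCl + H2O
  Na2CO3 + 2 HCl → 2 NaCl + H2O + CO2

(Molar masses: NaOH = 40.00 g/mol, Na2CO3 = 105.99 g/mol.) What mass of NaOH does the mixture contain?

n(HCl) = 0.0166 × 0.540 = 8.96 × 10^-3 mol
Let x = n(NaOH), y = n(Na2CO3).
Titrant: 1x + 2y = 8.96 × 10^-3;  mass: 40.00x + 105.99y = 0.430
Solving, x = 3.47 × 10^-3 mol, y = 2.75 × 10^-3 mol
mass of NaOH = 3.47 × 10^-3 × 40.00 = 0.139 g

0.139 g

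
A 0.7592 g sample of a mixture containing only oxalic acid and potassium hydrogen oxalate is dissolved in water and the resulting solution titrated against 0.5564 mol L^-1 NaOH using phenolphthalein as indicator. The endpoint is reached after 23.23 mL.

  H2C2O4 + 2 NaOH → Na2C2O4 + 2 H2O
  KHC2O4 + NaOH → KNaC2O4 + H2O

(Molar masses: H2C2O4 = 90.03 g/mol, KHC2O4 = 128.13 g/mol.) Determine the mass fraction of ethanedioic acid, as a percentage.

n(NaOH) = 0.02323 × 0.5564 = 0.01293 mol
Let x = n(H2C2O4), y = n(KHC2O4).
Titrant: 2x + 1y = 0.01293;  mass: 90.03x + 128.13y = 0.7592
Solving, x = 5.396 × 10^-3 mol, y = 2.134 × 10^-3 mol
mass of H2C2O4 = 5.396 × 10^-3 × 90.03 = 0.4858 g
% H2C2O4 = 0.4858 / 0.7592 × 100 = 63.98 %

63.98 %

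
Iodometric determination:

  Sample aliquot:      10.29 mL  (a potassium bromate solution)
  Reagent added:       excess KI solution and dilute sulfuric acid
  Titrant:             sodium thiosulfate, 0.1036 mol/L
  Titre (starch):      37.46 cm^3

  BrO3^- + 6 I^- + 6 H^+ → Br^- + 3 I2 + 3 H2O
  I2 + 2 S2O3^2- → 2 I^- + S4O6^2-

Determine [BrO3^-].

n(S2O3^2-) = 0.03746 × 0.1036 = 3.881 × 10^-3 mol
n(I2) = n(S2O3^2-)/2 = 1.940 × 10^-3 mol
From the 1:3 ratio, n(BrO3^-) in the aliquot = 1/3 × 1.940 × 10^-3 = 6.468 × 10^-4 mol
[BrO3^-] = 6.468 × 10^-4 / 0.01029 = 0.06286 mol/L

0.06286 mol/L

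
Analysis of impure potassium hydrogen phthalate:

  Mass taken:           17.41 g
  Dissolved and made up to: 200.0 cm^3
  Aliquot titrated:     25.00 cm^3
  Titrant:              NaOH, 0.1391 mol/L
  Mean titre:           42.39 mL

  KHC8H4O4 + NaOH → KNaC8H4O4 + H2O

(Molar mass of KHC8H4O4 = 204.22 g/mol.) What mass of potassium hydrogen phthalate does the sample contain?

9.633 g

n(NaOH) per titration = 0.04239 × 0.1391 = 5.896 × 10^-3 mol
n(KHC8H4O4) in each aliquot = 5.896 × 10^-3 mol (1:1 ratio)
n(KHC8H4O4) in the whole flask = 5.896 × 10^-3 × 200.0/25.00 = 0.04717 mol
mass of KHC8H4O4 = 0.04717 × 204.22 = 9.633 g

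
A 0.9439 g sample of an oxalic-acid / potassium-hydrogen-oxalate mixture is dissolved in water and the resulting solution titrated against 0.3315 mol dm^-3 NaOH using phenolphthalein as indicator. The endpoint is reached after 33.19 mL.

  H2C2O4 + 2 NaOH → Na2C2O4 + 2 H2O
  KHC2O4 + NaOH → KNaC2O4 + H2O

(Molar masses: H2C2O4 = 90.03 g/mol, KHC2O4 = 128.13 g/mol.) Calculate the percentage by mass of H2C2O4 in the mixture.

n(NaOH) = 0.03319 × 0.3315 = 0.01100 mol
Let x = n(H2C2O4), y = n(KHC2O4).
Titrant: 2x + 1y = 0.01100;  mass: 90.03x + 128.13y = 0.9439
Solving, x = 2.802 × 10^-3 mol, y = 5.398 × 10^-3 mol
mass of H2C2O4 = 2.802 × 10^-3 × 90.03 = 0.2523 g
% H2C2O4 = 0.2523 / 0.9439 × 100 = 26.73 %

26.73 %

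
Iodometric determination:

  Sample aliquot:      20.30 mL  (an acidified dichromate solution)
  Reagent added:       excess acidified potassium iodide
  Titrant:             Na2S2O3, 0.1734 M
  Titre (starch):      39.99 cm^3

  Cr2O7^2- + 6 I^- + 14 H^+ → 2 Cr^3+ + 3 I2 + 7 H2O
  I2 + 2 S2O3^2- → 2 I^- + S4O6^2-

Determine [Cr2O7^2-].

n(S2O3^2-) = 0.03999 × 0.1734 = 6.934 × 10^-3 mol
n(I2) = n(S2O3^2-)/2 = 3.467 × 10^-3 mol
From the 1:3 ratio, n(Cr2O7^2-) in the aliquot = 1/3 × 3.467 × 10^-3 = 1.156 × 10^-3 mol
[Cr2O7^2-] = 1.156 × 10^-3 / 0.02030 = 0.05693 mol/L

0.05693 M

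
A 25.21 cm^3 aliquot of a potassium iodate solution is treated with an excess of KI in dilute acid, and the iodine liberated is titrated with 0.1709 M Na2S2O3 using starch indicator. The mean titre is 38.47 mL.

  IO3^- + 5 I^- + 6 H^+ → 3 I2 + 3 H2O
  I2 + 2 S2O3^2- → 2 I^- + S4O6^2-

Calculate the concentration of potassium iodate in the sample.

0.04347 M

n(S2O3^2-) = 0.03847 × 0.1709 = 6.575 × 10^-3 mol
n(I2) = n(S2O3^2-)/2 = 3.287 × 10^-3 mol
From the 1:3 ratio, n(IO3^-) in the aliquot = 1/3 × 3.287 × 10^-3 = 1.096 × 10^-3 mol
[IO3^-] = 1.096 × 10^-3 / 0.02521 = 0.04347 mol/L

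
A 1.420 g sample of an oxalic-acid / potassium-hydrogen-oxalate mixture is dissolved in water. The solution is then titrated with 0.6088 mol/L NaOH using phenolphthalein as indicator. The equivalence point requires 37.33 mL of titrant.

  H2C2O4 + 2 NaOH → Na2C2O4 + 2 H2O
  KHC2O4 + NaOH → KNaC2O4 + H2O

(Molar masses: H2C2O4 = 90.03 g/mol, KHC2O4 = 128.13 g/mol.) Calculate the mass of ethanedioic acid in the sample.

n(NaOH) = 0.03733 × 0.6088 = 0.02273 mol
Let x = n(H2C2O4), y = n(KHC2O4).
Titrant: 2x + 1y = 0.02273;  mass: 90.03x + 128.13y = 1.420
Solving, x = 8.975 × 10^-3 mol, y = 4.776 × 10^-3 mol
mass of H2C2O4 = 8.975 × 10^-3 × 90.03 = 0.8080 g

0.8080 g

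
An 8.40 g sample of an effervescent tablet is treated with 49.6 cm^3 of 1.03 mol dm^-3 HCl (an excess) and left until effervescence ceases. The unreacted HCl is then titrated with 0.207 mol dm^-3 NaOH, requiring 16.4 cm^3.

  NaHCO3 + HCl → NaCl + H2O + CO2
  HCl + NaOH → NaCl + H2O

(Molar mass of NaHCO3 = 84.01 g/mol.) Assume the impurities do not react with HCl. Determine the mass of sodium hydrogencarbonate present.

4.01 g

n(HCl) added = 0.0496 × 1.03 = 0.0511 mol
n(NaOH) used in back-titration = 0.0164 × 0.207 = 3.39 × 10^-3 mol
n(HCl) left over = 3.39 × 10^-3 mol (1:1 ratio)
n(HCl) consumed by analyte = 0.0511 − 3.39 × 10^-3 = 0.0477 mol
n(NaHCO3) = 0.0477 mol (1:1 ratio)
mass of NaHCO3 = 0.0477 × 84.01 = 4.01 g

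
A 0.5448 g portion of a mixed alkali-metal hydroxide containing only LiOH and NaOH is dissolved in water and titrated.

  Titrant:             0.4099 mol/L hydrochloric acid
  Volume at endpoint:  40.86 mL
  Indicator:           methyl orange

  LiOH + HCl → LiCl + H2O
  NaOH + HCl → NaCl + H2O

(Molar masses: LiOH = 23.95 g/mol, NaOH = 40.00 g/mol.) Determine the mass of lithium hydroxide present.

0.1867 g

n(HCl) = 0.04086 × 0.4099 = 0.01675 mol
Let x = n(LiOH), y = n(NaOH).
Titrant: 1x + 1y = 0.01675;  mass: 23.95x + 40.00y = 0.5448
Solving, x = 7.797 × 10^-3 mol, y = 8.952 × 10^-3 mol
mass of LiOH = 7.797 × 10^-3 × 23.95 = 0.1867 g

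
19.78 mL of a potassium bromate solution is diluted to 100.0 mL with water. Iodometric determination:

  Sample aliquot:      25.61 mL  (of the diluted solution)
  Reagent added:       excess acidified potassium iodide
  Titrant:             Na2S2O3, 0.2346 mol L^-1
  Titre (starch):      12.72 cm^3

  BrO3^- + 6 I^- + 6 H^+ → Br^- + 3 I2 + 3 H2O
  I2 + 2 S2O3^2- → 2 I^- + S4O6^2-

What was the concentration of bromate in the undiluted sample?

n(S2O3^2-) = 0.01272 × 0.2346 = 2.984 × 10^-3 mol
n(I2) = n(S2O3^2-)/2 = 1.492 × 10^-3 mol
From the 1:3 ratio, n(BrO3^-) in the aliquot = 1/3 × 1.492 × 10^-3 = 4.974 × 10^-4 mol
[BrO3^-]_dilute = 4.974 × 10^-4 / 0.02561 = 0.01942 mol/L
[BrO3^-]_original = 0.01942 × 100.0/19.78 = 0.09818 mol/L

0.09818 mol/L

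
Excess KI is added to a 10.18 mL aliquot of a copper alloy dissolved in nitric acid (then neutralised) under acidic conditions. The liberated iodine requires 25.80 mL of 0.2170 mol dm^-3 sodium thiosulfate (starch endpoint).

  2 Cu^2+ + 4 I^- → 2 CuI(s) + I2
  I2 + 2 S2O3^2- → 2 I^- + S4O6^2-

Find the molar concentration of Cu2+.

n(S2O3^2-) = 0.02580 × 0.2170 = 5.599 × 10^-3 mol
n(I2) = n(S2O3^2-)/2 = 2.799 × 10^-3 mol
From the 2:1 ratio, n(Cu2+) in the aliquot = 2/1 × 2.799 × 10^-3 = 5.599 × 10^-3 mol
[Cu2+] = 5.599 × 10^-3 / 0.01018 = 0.5500 mol/L

0.5500 mol/L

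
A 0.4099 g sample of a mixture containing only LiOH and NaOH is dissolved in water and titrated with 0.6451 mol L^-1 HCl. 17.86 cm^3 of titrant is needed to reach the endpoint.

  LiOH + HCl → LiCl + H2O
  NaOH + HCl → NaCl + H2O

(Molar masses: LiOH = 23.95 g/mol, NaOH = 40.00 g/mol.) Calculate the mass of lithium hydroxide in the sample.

n(HCl) = 0.01786 × 0.6451 = 0.01152 mol
Let x = n(LiOH), y = n(NaOH).
Titrant: 1x + 1y = 0.01152;  mass: 23.95x + 40.00y = 0.4099
Solving, x = 3.175 × 10^-3 mol, y = 8.346 × 10^-3 mol
mass of LiOH = 3.175 × 10^-3 × 23.95 = 0.07604 g

0.07604 g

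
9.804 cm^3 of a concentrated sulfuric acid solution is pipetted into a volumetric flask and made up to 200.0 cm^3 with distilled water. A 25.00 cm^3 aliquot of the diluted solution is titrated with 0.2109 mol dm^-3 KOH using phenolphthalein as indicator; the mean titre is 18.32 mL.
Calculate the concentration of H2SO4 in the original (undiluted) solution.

1.576 mol/L

H2SO4 + 2 KOH → K2SO4 + 2 H2O
n(KOH) = 0.01832 × 0.2109 = 3.864 × 10^-3 mol
From the 1:2 ratio, n(H2SO4) in the aliquot = 1/2 × 3.864 × 10^-3 = 1.932 × 10^-3 mol
[H2SO4]_dilute = 1.932 × 10^-3 / 0.02500 = 0.07727 mol/L
Dilution factor = 200.0 / 9.804 = 20.40
[H2SO4]_stock = 0.07727 × 20.40 = 1.576 mol/L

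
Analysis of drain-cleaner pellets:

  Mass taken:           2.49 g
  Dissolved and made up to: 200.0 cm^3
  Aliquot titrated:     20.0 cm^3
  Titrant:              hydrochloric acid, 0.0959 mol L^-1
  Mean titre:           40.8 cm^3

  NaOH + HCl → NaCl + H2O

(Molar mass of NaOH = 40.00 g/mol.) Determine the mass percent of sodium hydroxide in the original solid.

62.9 %

n(HCl) per titration = 0.0408 × 0.0959 = 3.91 × 10^-3 mol
n(NaOH) in each aliquot = 3.91 × 10^-3 mol (1:1 ratio)
n(NaOH) in the whole flask = 3.91 × 10^-3 × 200.0/20.0 = 0.0391 mol
mass of NaOH = 0.0391 × 40.00 = 1.57 g
% NaOH = 1.57 / 2.49 × 100 = 62.9 %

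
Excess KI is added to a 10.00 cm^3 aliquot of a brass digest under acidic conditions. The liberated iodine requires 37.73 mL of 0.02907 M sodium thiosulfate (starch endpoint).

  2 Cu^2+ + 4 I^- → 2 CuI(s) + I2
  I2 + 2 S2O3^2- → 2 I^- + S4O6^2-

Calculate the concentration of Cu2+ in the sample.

0.1097 M

n(S2O3^2-) = 0.03773 × 0.02907 = 1.097 × 10^-3 mol
n(I2) = n(S2O3^2-)/2 = 5.484 × 10^-4 mol
From the 2:1 ratio, n(Cu2+) in the aliquot = 2/1 × 5.484 × 10^-4 = 1.097 × 10^-3 mol
[Cu2+] = 1.097 × 10^-3 / 0.01000 = 0.1097 mol/L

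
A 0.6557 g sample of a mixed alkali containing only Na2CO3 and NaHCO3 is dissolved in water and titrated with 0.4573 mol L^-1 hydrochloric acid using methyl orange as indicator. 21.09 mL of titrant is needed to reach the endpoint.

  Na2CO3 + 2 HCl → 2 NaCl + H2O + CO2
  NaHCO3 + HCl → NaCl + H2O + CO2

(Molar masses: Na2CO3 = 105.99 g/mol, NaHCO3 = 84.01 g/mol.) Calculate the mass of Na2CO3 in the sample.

0.2640 g

n(HCl) = 0.02109 × 0.4573 = 9.644 × 10^-3 mol
Let x = n(Na2CO3), y = n(NaHCO3).
Titrant: 2x + 1y = 9.644 × 10^-3;  mass: 105.99x + 84.01y = 0.6557
Solving, x = 2.491 × 10^-3 mol, y = 4.662 × 10^-3 mol
mass of Na2CO3 = 2.491 × 10^-3 × 105.99 = 0.2640 g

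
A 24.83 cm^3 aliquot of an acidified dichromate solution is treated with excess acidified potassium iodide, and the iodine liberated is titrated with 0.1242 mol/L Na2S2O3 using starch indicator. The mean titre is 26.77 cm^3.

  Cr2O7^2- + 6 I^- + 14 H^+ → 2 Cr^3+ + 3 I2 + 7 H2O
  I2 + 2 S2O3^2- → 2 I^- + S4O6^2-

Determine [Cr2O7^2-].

0.02232 mol/L

n(S2O3^2-) = 0.02677 × 0.1242 = 3.325 × 10^-3 mol
n(I2) = n(S2O3^2-)/2 = 1.662 × 10^-3 mol
From the 1:3 ratio, n(Cr2O7^2-) in the aliquot = 1/3 × 1.662 × 10^-3 = 5.541 × 10^-4 mol
[Cr2O7^2-] = 5.541 × 10^-4 / 0.02483 = 0.02232 mol/L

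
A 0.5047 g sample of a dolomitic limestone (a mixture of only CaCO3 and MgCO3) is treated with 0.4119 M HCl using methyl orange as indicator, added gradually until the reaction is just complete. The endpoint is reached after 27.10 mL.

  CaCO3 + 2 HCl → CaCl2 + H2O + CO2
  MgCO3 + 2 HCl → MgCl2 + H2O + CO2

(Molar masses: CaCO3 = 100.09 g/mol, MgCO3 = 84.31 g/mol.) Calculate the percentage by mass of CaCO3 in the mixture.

n(HCl) = 0.02710 × 0.4119 = 0.01116 mol
Let x = n(CaCO3), y = n(MgCO3).
Titrant: 2x + 2y = 0.01116;  mass: 100.09x + 84.31y = 0.5047
Solving, x = 2.164 × 10^-3 mol, y = 3.417 × 10^-3 mol
mass of CaCO3 = 2.164 × 10^-3 × 100.09 = 0.2166 g
% CaCO3 = 0.2166 / 0.5047 × 100 = 42.91 %

42.91 %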